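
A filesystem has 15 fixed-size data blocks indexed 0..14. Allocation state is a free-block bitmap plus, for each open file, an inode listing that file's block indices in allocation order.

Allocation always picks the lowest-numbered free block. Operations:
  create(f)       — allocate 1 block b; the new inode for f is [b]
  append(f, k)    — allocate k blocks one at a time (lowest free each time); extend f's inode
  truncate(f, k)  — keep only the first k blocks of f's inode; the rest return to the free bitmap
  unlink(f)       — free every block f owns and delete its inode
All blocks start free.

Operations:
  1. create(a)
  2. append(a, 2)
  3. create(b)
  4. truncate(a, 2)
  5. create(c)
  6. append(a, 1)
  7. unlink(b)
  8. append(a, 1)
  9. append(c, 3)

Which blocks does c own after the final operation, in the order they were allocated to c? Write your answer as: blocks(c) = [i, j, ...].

  1. create(a)  ⇒  F..............  {a→[0]}
  2. append(a, 2)  ⇒  FFF............  {a→[0, 1, 2]}
  3. create(b)  ⇒  FFFF...........  {a→[0, 1, 2]; b→[3]}
  4. truncate(a, 2)  ⇒  FF.F...........  {a→[0, 1]; b→[3]}
  5. create(c)  ⇒  FFFF...........  {a→[0, 1]; b→[3]; c→[2]}
  6. append(a, 1)  ⇒  FFFFF..........  {a→[0, 1, 4]; b→[3]; c→[2]}
  7. unlink(b)  ⇒  FFF.F..........  {a→[0, 1, 4]; c→[2]}
  8. append(a, 1)  ⇒  FFFFF..........  {a→[0, 1, 4, 3]; c→[2]}
  9. append(c, 3)  ⇒  FFFFFFFF.......  {a→[0, 1, 4, 3]; c→[2, 5, 6, 7]}

blocks(c) = [2, 5, 6, 7]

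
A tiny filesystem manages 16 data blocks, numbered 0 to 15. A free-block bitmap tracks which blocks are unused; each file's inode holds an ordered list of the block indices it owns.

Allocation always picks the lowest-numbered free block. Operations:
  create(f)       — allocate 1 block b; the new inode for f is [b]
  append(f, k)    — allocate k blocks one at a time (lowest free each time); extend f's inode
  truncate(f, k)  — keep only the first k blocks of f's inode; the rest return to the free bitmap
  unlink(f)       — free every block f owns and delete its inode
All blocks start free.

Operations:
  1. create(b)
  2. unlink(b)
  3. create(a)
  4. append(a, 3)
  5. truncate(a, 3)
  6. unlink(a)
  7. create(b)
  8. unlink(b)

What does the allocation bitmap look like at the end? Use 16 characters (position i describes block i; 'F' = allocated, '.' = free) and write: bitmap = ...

bitmap = ................

  1. create(b)  ⇒  F...............  {b→[0]}
  2. unlink(b)  ⇒  ................  {}
  3. create(a)  ⇒  F...............  {a→[0]}
  4. append(a, 3)  ⇒  FFFF............  {a→[0, 1, 2, 3]}
  5. truncate(a, 3)  ⇒  FFF.............  {a→[0, 1, 2]}
  6. unlink(a)  ⇒  ................  {}
  7. create(b)  ⇒  F...............  {b→[0]}
  8. unlink(b)  ⇒  ................  {}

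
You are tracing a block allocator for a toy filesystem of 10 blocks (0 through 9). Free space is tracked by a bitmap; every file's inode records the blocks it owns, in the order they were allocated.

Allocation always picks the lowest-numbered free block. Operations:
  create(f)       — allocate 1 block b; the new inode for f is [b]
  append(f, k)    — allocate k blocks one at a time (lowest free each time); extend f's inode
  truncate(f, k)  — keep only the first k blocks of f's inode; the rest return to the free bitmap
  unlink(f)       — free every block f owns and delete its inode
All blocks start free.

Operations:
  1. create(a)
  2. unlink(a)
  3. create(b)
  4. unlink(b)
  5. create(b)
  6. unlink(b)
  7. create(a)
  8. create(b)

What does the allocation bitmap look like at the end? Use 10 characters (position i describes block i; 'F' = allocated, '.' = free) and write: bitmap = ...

create(a): bitmap=F......... | a=[0]
unlink(a): bitmap=.......... | 
create(b): bitmap=F......... | b=[0]
unlink(b): bitmap=.......... | 
create(b): bitmap=F......... | b=[0]
unlink(b): bitmap=.......... | 
create(a): bitmap=F......... | a=[0]
create(b): bitmap=FF........ | a=[0] b=[1]

bitmap = FF........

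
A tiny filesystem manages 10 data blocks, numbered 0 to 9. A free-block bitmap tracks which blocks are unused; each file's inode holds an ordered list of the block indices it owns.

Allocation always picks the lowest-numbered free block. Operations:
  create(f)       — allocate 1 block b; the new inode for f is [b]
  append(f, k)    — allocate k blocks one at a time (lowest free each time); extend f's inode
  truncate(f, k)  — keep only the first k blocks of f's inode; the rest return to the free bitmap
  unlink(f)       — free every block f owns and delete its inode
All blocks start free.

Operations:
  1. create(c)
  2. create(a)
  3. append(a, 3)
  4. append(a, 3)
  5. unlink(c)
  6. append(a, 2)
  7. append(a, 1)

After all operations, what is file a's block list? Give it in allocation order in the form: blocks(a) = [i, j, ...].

blocks(a) = [1, 2, 3, 4, 5, 6, 7, 0, 8, 9]

[1] create(c) — c=0 (map F.........)
[2] create(a) — a=1 c=0 (map FF........)
[3] append(a, 3) — a=1,2,3,4 c=0 (map FFFFF.....)
[4] append(a, 3) — a=1,2,3,4,5,6,7 c=0 (map FFFFFFFF..)
[5] unlink(c) — a=1,2,3,4,5,6,7 (map .FFFFFFF..)
[6] append(a, 2) — a=1,2,3,4,5,6,7,0,8 (map FFFFFFFFF.)
[7] append(a, 1) — a=1,2,3,4,5,6,7,0,8,9 (map FFFFFFFFFF)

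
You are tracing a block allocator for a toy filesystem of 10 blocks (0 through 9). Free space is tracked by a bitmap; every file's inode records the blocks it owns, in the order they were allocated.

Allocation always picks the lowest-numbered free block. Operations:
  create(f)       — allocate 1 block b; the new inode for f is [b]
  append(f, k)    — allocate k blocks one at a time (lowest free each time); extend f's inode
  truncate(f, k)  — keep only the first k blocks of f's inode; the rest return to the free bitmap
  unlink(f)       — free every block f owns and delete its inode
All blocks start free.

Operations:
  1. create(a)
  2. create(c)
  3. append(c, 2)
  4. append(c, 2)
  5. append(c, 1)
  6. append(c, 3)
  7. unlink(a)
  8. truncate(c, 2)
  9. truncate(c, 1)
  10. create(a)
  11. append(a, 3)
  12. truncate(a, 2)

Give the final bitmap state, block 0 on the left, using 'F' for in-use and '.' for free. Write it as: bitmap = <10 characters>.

  1. create(a)  ⇒  F.........  {a→[0]}
  2. create(c)  ⇒  FF........  {a→[0]; c→[1]}
  3. append(c, 2)  ⇒  FFFF......  {a→[0]; c→[1, 2, 3]}
  4. append(c, 2)  ⇒  FFFFFF....  {a→[0]; c→[1, 2, 3, 4, 5]}
  5. append(c, 1)  ⇒  FFFFFFF...  {a→[0]; c→[1, 2, 3, 4, 5, 6]}
  6. append(c, 3)  ⇒  FFFFFFFFFF  {a→[0]; c→[1, 2, 3, 4, 5, 6, 7, 8, 9]}
  7. unlink(a)  ⇒  .FFFFFFFFF  {c→[1, 2, 3, 4, 5, 6, 7, 8, 9]}
  8. truncate(c, 2)  ⇒  .FF.......  {c→[1, 2]}
  9. truncate(c, 1)  ⇒  .F........  {c→[1]}
  10. create(a)  ⇒  FF........  {a→[0]; c→[1]}
  11. append(a, 3)  ⇒  FFFFF.....  {a→[0, 2, 3, 4]; c→[1]}
  12. truncate(a, 2)  ⇒  FFF.......  {a→[0, 2]; c→[1]}

bitmap = FFF.......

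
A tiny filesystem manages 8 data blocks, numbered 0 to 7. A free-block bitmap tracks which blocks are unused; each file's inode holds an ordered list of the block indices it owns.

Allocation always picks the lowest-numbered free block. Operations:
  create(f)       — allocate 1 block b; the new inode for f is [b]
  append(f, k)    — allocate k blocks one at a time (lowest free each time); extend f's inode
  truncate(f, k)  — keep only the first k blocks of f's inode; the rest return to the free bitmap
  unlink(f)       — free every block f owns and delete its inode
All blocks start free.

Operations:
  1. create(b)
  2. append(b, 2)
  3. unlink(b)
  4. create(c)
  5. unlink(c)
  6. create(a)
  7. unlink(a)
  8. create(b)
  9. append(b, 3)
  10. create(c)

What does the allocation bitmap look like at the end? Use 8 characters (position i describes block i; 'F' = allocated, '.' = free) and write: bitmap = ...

bitmap = FFFFF...

  1. create(b)  ⇒  F.......  {b→[0]}
  2. append(b, 2)  ⇒  FFF.....  {b→[0, 1, 2]}
  3. unlink(b)  ⇒  ........  {}
  4. create(c)  ⇒  F.......  {c→[0]}
  5. unlink(c)  ⇒  ........  {}
  6. create(a)  ⇒  F.......  {a→[0]}
  7. unlink(a)  ⇒  ........  {}
  8. create(b)  ⇒  F.......  {b→[0]}
  9. append(b, 3)  ⇒  FFFF....  {b→[0, 1, 2, 3]}
  10. create(c)  ⇒  FFFFF...  {b→[0, 1, 2, 3]; c→[4]}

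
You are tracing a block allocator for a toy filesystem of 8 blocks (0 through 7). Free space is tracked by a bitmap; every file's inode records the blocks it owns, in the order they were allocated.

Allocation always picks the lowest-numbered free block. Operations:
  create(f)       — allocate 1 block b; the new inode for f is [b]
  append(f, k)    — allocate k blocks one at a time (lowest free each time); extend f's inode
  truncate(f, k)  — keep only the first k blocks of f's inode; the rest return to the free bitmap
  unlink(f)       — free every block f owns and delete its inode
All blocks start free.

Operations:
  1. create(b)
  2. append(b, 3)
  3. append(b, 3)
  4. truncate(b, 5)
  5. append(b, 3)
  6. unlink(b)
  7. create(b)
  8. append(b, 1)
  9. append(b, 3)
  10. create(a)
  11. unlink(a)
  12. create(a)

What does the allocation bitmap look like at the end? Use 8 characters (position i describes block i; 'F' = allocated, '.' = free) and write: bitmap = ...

  1. create(b)  ⇒  F.......  {b→[0]}
  2. append(b, 3)  ⇒  FFFF....  {b→[0, 1, 2, 3]}
  3. append(b, 3)  ⇒  FFFFFFF.  {b→[0, 1, 2, 3, 4, 5, 6]}
  4. truncate(b, 5)  ⇒  FFFFF...  {b→[0, 1, 2, 3, 4]}
  5. append(b, 3)  ⇒  FFFFFFFF  {b→[0, 1, 2, 3, 4, 5, 6, 7]}
  6. unlink(b)  ⇒  ........  {}
  7. create(b)  ⇒  F.......  {b→[0]}
  8. append(b, 1)  ⇒  FF......  {b→[0, 1]}
  9. append(b, 3)  ⇒  FFFFF...  {b→[0, 1, 2, 3, 4]}
  10. create(a)  ⇒  FFFFFF..  {a→[5]; b→[0, 1, 2, 3, 4]}
  11. unlink(a)  ⇒  FFFFF...  {b→[0, 1, 2, 3, 4]}
  12. create(a)  ⇒  FFFFFF..  {a→[5]; b→[0, 1, 2, 3, 4]}

bitmap = FFFFFF..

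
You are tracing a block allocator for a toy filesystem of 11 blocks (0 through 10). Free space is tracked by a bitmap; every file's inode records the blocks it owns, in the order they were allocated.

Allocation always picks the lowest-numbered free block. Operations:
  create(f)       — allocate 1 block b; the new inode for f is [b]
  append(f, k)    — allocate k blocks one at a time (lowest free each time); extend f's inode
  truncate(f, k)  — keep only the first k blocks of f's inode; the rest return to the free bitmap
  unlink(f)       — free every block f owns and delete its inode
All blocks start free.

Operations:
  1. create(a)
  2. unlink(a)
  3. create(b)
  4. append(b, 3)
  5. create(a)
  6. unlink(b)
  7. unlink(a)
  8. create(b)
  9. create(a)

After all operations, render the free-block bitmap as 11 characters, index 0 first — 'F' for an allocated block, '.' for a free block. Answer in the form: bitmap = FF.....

bitmap = FF.........

[1] create(a) — a=0 (map F..........)
[2] unlink(a) —  (map ...........)
[3] create(b) — b=0 (map F..........)
[4] append(b, 3) — b=0,1,2,3 (map FFFF.......)
[5] create(a) — a=4 b=0,1,2,3 (map FFFFF......)
[6] unlink(b) — a=4 (map ....F......)
[7] unlink(a) —  (map ...........)
[8] create(b) — b=0 (map F..........)
[9] create(a) — a=1 b=0 (map FF.........)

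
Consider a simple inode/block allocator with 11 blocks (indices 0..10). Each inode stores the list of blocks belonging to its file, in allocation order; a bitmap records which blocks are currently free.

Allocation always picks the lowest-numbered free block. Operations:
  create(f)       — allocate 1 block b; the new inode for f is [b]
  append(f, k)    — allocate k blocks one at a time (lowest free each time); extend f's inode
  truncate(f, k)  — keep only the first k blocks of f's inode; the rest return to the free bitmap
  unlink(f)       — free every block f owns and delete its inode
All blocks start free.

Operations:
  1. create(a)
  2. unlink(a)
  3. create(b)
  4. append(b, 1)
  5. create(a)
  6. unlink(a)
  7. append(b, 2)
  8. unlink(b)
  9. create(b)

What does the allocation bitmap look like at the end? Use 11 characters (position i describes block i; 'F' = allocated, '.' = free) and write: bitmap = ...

  1. create(a)  ⇒  F..........  {a→[0]}
  2. unlink(a)  ⇒  ...........  {}
  3. create(b)  ⇒  F..........  {b→[0]}
  4. append(b, 1)  ⇒  FF.........  {b→[0, 1]}
  5. create(a)  ⇒  FFF........  {a→[2]; b→[0, 1]}
  6. unlink(a)  ⇒  FF.........  {b→[0, 1]}
  7. append(b, 2)  ⇒  FFFF.......  {b→[0, 1, 2, 3]}
  8. unlink(b)  ⇒  ...........  {}
  9. create(b)  ⇒  F..........  {b→[0]}

bitmap = F..........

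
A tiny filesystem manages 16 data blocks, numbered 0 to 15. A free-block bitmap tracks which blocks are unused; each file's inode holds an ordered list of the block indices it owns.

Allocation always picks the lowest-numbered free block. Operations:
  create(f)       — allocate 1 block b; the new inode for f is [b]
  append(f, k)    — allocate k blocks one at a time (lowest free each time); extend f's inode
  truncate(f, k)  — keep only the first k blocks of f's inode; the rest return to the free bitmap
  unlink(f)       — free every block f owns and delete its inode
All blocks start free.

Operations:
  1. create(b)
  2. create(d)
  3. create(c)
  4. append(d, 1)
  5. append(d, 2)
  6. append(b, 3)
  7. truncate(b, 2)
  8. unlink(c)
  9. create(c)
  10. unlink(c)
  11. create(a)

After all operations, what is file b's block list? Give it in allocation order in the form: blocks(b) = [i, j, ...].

after create(b) → b:[0]  free=[F...............]
after create(d) → b:[0], d:[1]  free=[FF..............]
after create(c) → b:[0], c:[2], d:[1]  free=[FFF.............]
after append(d, 1) → b:[0], c:[2], d:[1, 3]  free=[FFFF............]
after append(d, 2) → b:[0], c:[2], d:[1, 3, 4, 5]  free=[FFFFFF..........]
after append(b, 3) → b:[0, 6, 7, 8], c:[2], d:[1, 3, 4, 5]  free=[FFFFFFFFF.......]
after truncate(b, 2) → b:[0, 6], c:[2], d:[1, 3, 4, 5]  free=[FFFFFFF.........]
after unlink(c) → b:[0, 6], d:[1, 3, 4, 5]  free=[FF.FFFF.........]
after create(c) → b:[0, 6], c:[2], d:[1, 3, 4, 5]  free=[FFFFFFF.........]
after unlink(c) → b:[0, 6], d:[1, 3, 4, 5]  free=[FF.FFFF.........]
after create(a) → a:[2], b:[0, 6], d:[1, 3, 4, 5]  free=[FFFFFFF.........]

blocks(b) = [0, 6]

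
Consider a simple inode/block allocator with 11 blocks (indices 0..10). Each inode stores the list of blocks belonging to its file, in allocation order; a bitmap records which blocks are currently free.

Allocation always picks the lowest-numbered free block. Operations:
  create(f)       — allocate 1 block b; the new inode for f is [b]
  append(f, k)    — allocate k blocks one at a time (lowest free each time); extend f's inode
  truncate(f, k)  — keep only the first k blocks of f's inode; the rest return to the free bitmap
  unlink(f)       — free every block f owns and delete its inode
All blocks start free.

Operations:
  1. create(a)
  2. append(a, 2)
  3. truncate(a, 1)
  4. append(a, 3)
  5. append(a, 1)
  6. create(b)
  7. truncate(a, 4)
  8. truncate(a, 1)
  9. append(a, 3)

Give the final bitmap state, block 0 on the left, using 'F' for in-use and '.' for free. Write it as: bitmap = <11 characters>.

  1. create(a)  ⇒  F..........  {a→[0]}
  2. append(a, 2)  ⇒  FFF........  {a→[0, 1, 2]}
  3. truncate(a, 1)  ⇒  F..........  {a→[0]}
  4. append(a, 3)  ⇒  FFFF.......  {a→[0, 1, 2, 3]}
  5. append(a, 1)  ⇒  FFFFF......  {a→[0, 1, 2, 3, 4]}
  6. create(b)  ⇒  FFFFFF.....  {a→[0, 1, 2, 3, 4]; b→[5]}
  7. truncate(a, 4)  ⇒  FFFF.F.....  {a→[0, 1, 2, 3]; b→[5]}
  8. truncate(a, 1)  ⇒  F....F.....  {a→[0]; b→[5]}
  9. append(a, 3)  ⇒  FFFF.F.....  {a→[0, 1, 2, 3]; b→[5]}

bitmap = FFFF.F.....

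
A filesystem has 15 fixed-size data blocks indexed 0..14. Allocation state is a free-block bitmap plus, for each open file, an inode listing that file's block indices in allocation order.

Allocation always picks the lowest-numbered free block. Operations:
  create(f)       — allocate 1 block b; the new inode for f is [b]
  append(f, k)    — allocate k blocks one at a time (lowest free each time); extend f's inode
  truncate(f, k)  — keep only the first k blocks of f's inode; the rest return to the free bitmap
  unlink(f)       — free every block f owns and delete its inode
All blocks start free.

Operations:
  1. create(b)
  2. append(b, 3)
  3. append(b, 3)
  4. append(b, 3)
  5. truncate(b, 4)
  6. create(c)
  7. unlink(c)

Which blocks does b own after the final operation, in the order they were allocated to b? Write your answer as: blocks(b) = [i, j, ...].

blocks(b) = [0, 1, 2, 3]

create(b): bitmap=F.............. | b=[0]
append(b, 3): bitmap=FFFF........... | b=[0, 1, 2, 3]
append(b, 3): bitmap=FFFFFFF........ | b=[0, 1, 2, 3, 4, 5, 6]
append(b, 3): bitmap=FFFFFFFFFF..... | b=[0, 1, 2, 3, 4, 5, 6, 7, 8, 9]
truncate(b, 4): bitmap=FFFF........... | b=[0, 1, 2, 3]
create(c): bitmap=FFFFF.......... | b=[0, 1, 2, 3] c=[4]
unlink(c): bitmap=FFFF........... | b=[0, 1, 2, 3]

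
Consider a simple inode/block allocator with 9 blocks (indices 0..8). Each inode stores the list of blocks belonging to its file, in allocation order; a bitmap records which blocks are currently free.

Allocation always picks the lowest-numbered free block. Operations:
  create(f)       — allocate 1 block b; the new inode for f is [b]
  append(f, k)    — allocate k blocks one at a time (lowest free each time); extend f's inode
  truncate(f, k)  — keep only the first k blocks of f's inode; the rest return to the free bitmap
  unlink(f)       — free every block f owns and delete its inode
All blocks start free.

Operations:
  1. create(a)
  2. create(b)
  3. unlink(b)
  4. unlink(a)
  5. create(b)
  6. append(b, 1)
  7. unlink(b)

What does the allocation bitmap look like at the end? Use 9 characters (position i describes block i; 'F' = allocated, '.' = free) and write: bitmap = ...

bitmap = .........

  1. create(a)  ⇒  F........  {a→[0]}
  2. create(b)  ⇒  FF.......  {a→[0]; b→[1]}
  3. unlink(b)  ⇒  F........  {a→[0]}
  4. unlink(a)  ⇒  .........  {}
  5. create(b)  ⇒  F........  {b→[0]}
  6. append(b, 1)  ⇒  FF.......  {b→[0, 1]}
  7. unlink(b)  ⇒  .........  {}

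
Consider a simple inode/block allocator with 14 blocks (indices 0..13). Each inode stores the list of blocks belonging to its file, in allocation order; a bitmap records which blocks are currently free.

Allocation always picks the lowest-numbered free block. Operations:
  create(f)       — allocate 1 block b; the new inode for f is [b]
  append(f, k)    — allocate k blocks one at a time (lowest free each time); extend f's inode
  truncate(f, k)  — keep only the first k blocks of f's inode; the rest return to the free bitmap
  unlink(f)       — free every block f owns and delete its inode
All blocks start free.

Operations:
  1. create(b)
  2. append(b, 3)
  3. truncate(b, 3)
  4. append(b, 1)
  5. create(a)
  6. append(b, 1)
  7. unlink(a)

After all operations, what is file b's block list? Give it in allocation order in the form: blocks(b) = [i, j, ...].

blocks(b) = [0, 1, 2, 3, 5]

after create(b) → b:[0]  free=[F.............]
after append(b, 3) → b:[0, 1, 2, 3]  free=[FFFF..........]
after truncate(b, 3) → b:[0, 1, 2]  free=[FFF...........]
after append(b, 1) → b:[0, 1, 2, 3]  free=[FFFF..........]
after create(a) → a:[4], b:[0, 1, 2, 3]  free=[FFFFF.........]
after append(b, 1) → a:[4], b:[0, 1, 2, 3, 5]  free=[FFFFFF........]
after unlink(a) → b:[0, 1, 2, 3, 5]  free=[FFFF.F........]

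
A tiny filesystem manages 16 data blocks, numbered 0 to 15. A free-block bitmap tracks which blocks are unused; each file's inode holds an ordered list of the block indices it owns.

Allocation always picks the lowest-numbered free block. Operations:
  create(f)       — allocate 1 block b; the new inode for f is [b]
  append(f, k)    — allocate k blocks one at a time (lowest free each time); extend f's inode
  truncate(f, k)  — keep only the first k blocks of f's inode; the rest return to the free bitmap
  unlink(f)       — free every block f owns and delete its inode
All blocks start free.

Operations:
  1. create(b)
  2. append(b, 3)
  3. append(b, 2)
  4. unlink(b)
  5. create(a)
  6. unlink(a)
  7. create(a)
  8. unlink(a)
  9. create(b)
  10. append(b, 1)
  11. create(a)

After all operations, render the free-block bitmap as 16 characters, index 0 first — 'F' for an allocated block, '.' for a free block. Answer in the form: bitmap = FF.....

  1. create(b)  ⇒  F...............  {b→[0]}
  2. append(b, 3)  ⇒  FFFF............  {b→[0, 1, 2, 3]}
  3. append(b, 2)  ⇒  FFFFFF..........  {b→[0, 1, 2, 3, 4, 5]}
  4. unlink(b)  ⇒  ................  {}
  5. create(a)  ⇒  F...............  {a→[0]}
  6. unlink(a)  ⇒  ................  {}
  7. create(a)  ⇒  F...............  {a→[0]}
  8. unlink(a)  ⇒  ................  {}
  9. create(b)  ⇒  F...............  {b→[0]}
  10. append(b, 1)  ⇒  FF..............  {b→[0, 1]}
  11. create(a)  ⇒  FFF.............  {a→[2]; b→[0, 1]}

bitmap = FFF.............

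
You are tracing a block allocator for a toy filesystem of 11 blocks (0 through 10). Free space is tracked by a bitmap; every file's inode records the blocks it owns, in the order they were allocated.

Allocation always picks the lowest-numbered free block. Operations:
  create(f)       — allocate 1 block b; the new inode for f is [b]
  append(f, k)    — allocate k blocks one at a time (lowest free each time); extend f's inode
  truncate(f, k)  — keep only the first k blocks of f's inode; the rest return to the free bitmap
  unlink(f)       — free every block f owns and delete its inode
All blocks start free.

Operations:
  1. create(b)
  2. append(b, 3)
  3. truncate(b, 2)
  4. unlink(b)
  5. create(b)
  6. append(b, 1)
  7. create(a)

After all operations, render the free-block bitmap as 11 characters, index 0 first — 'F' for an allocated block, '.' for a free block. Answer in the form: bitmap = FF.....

bitmap = FFF........

after create(b) → b:[0]  free=[F..........]
after append(b, 3) → b:[0, 1, 2, 3]  free=[FFFF.......]
after truncate(b, 2) → b:[0, 1]  free=[FF.........]
after unlink(b) →   free=[...........]
after create(b) → b:[0]  free=[F..........]
after append(b, 1) → b:[0, 1]  free=[FF.........]
after create(a) → a:[2], b:[0, 1]  free=[FFF........]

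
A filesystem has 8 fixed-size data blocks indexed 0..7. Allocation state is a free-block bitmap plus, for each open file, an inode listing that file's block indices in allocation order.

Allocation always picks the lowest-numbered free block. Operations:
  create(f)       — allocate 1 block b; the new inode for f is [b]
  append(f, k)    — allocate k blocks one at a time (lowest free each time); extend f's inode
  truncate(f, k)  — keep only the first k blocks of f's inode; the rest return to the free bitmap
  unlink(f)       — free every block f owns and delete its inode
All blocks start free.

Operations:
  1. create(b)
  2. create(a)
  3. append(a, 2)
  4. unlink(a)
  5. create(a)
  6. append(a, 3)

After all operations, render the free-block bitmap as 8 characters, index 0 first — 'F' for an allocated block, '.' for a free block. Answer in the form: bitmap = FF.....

bitmap = FFFFF...

create(b): bitmap=F....... | b=[0]
create(a): bitmap=FF...... | a=[1] b=[0]
append(a, 2): bitmap=FFFF.... | a=[1, 2, 3] b=[0]
unlink(a): bitmap=F....... | b=[0]
create(a): bitmap=FF...... | a=[1] b=[0]
append(a, 3): bitmap=FFFFF... | a=[1, 2, 3, 4] b=[0]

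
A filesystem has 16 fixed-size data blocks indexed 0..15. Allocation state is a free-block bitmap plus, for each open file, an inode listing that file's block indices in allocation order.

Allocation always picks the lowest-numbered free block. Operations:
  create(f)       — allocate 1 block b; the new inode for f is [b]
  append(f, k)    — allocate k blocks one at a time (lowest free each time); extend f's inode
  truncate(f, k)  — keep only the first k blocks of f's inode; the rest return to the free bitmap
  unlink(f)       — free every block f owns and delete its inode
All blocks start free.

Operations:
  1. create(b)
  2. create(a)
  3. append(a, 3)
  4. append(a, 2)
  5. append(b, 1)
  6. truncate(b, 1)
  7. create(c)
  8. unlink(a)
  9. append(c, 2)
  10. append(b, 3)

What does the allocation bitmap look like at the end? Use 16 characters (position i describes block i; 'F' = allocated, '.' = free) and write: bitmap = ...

bitmap = FFFFFF.F........

[1] create(b) — b=0 (map F...............)
[2] create(a) — a=1 b=0 (map FF..............)
[3] append(a, 3) — a=1,2,3,4 b=0 (map FFFFF...........)
[4] append(a, 2) — a=1,2,3,4,5,6 b=0 (map FFFFFFF.........)
[5] append(b, 1) — a=1,2,3,4,5,6 b=0,7 (map FFFFFFFF........)
[6] truncate(b, 1) — a=1,2,3,4,5,6 b=0 (map FFFFFFF.........)
[7] create(c) — a=1,2,3,4,5,6 b=0 c=7 (map FFFFFFFF........)
[8] unlink(a) — b=0 c=7 (map F......F........)
[9] append(c, 2) — b=0 c=7,1,2 (map FFF....F........)
[10] append(b, 3) — b=0,3,4,5 c=7,1,2 (map FFFFFF.F........)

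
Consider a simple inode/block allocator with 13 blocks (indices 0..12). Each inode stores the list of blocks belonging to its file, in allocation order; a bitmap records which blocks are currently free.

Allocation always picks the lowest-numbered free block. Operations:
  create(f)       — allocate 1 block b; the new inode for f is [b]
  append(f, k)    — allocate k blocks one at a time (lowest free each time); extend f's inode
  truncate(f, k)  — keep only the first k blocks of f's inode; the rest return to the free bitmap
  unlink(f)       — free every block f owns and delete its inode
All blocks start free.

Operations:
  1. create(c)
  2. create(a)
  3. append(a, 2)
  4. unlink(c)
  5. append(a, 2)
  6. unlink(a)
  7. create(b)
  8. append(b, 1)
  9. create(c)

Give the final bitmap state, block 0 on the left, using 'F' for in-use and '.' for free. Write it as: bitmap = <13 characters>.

bitmap = FFF..........

  1. create(c)  ⇒  F............  {c→[0]}
  2. create(a)  ⇒  FF...........  {a→[1]; c→[0]}
  3. append(a, 2)  ⇒  FFFF.........  {a→[1, 2, 3]; c→[0]}
  4. unlink(c)  ⇒  .FFF.........  {a→[1, 2, 3]}
  5. append(a, 2)  ⇒  FFFFF........  {a→[1, 2, 3, 0, 4]}
  6. unlink(a)  ⇒  .............  {}
  7. create(b)  ⇒  F............  {b→[0]}
  8. append(b, 1)  ⇒  FF...........  {b→[0, 1]}
  9. create(c)  ⇒  FFF..........  {b→[0, 1]; c→[2]}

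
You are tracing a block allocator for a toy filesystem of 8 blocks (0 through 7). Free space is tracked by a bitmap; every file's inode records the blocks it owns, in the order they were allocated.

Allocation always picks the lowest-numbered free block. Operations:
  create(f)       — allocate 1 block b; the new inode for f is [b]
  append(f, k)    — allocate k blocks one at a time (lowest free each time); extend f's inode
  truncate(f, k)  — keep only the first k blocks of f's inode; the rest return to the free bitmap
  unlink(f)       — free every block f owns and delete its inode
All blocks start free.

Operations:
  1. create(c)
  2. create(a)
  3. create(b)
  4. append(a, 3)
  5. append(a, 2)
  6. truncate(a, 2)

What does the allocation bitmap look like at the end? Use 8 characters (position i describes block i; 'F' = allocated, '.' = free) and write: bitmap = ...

create(c): bitmap=F....... | c=[0]
create(a): bitmap=FF...... | a=[1] c=[0]
create(b): bitmap=FFF..... | a=[1] b=[2] c=[0]
append(a, 3): bitmap=FFFFFF.. | a=[1, 3, 4, 5] b=[2] c=[0]
append(a, 2): bitmap=FFFFFFFF | a=[1, 3, 4, 5, 6, 7] b=[2] c=[0]
truncate(a, 2): bitmap=FFFF.... | a=[1, 3] b=[2] c=[0]

bitmap = FFFF....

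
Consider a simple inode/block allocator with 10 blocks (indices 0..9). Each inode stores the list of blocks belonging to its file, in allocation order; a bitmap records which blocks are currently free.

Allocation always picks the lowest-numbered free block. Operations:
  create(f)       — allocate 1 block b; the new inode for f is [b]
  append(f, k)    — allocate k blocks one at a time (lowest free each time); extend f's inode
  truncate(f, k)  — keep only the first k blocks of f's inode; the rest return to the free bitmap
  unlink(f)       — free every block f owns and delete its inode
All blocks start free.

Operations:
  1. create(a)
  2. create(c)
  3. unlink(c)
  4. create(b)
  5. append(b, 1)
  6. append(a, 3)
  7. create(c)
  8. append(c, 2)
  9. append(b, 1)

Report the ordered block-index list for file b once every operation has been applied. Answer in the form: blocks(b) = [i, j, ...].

blocks(b) = [1, 2, 9]

after create(a) → a:[0]  free=[F.........]
after create(c) → a:[0], c:[1]  free=[FF........]
after unlink(c) → a:[0]  free=[F.........]
after create(b) → a:[0], b:[1]  free=[FF........]
after append(b, 1) → a:[0], b:[1, 2]  free=[FFF.......]
after append(a, 3) → a:[0, 3, 4, 5], b:[1, 2]  free=[FFFFFF....]
after create(c) → a:[0, 3, 4, 5], b:[1, 2], c:[6]  free=[FFFFFFF...]
after append(c, 2) → a:[0, 3, 4, 5], b:[1, 2], c:[6, 7, 8]  free=[FFFFFFFFF.]
after append(b, 1) → a:[0, 3, 4, 5], b:[1, 2, 9], c:[6, 7, 8]  free=[FFFFFFFFFF]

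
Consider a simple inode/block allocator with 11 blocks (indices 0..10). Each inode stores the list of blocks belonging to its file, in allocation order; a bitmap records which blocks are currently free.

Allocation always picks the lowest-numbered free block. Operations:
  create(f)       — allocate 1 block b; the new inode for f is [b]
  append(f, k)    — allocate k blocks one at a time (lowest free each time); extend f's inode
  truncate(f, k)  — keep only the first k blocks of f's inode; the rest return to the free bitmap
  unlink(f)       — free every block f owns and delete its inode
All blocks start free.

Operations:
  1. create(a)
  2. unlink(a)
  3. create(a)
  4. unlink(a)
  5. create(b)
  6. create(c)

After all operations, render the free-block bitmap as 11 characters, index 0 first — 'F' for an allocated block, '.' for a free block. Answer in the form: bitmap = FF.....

bitmap = FF.........

after create(a) → a:[0]  free=[F..........]
after unlink(a) →   free=[...........]
after create(a) → a:[0]  free=[F..........]
after unlink(a) →   free=[...........]
after create(b) → b:[0]  free=[F..........]
after create(c) → b:[0], c:[1]  free=[FF.........]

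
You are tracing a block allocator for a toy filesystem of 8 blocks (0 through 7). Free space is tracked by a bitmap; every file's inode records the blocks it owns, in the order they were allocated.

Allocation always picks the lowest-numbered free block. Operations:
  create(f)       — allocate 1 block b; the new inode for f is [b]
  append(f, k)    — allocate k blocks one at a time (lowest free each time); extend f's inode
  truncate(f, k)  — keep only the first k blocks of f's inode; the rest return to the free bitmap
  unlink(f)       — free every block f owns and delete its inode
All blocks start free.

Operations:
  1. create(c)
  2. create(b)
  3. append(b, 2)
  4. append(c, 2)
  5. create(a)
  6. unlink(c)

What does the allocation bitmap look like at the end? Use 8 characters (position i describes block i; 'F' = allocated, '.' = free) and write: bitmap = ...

  1. create(c)  ⇒  F.......  {c→[0]}
  2. create(b)  ⇒  FF......  {b→[1]; c→[0]}
  3. append(b, 2)  ⇒  FFFF....  {b→[1, 2, 3]; c→[0]}
  4. append(c, 2)  ⇒  FFFFFF..  {b→[1, 2, 3]; c→[0, 4, 5]}
  5. create(a)  ⇒  FFFFFFF.  {a→[6]; b→[1, 2, 3]; c→[0, 4, 5]}
  6. unlink(c)  ⇒  .FFF..F.  {a→[6]; b→[1, 2, 3]}

bitmap = .FFF..F.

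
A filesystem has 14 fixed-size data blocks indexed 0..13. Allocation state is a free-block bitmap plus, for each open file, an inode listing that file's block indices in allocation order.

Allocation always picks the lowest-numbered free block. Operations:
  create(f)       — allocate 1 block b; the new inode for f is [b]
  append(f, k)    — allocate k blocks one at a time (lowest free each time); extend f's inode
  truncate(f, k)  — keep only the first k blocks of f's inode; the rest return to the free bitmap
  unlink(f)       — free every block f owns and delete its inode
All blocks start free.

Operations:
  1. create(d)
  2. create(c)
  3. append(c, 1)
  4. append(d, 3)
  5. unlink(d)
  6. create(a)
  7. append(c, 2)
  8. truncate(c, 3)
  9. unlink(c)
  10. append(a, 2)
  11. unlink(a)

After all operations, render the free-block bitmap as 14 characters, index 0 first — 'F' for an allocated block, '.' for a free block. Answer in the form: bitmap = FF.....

[1] create(d) — d=0 (map F.............)
[2] create(c) — c=1 d=0 (map FF............)
[3] append(c, 1) — c=1,2 d=0 (map FFF...........)
[4] append(d, 3) — c=1,2 d=0,3,4,5 (map FFFFFF........)
[5] unlink(d) — c=1,2 (map .FF...........)
[6] create(a) — a=0 c=1,2 (map FFF...........)
[7] append(c, 2) — a=0 c=1,2,3,4 (map FFFFF.........)
[8] truncate(c, 3) — a=0 c=1,2,3 (map FFFF..........)
[9] unlink(c) — a=0 (map F.............)
[10] append(a, 2) — a=0,1,2 (map FFF...........)
[11] unlink(a) —  (map ..............)

bitmap = ..............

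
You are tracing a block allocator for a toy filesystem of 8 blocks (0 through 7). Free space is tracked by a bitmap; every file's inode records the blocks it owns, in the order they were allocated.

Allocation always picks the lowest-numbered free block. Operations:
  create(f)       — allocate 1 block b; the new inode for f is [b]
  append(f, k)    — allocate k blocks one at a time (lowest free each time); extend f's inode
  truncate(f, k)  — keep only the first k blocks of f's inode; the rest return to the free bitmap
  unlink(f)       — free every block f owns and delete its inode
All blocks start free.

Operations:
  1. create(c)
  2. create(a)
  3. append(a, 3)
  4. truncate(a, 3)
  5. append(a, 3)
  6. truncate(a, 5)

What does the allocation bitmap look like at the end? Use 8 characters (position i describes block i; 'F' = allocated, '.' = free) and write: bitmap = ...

bitmap = FFFFFF..

create(c): bitmap=F....... | c=[0]
create(a): bitmap=FF...... | a=[1] c=[0]
append(a, 3): bitmap=FFFFF... | a=[1, 2, 3, 4] c=[0]
truncate(a, 3): bitmap=FFFF.... | a=[1, 2, 3] c=[0]
append(a, 3): bitmap=FFFFFFF. | a=[1, 2, 3, 4, 5, 6] c=[0]
truncate(a, 5): bitmap=FFFFFF.. | a=[1, 2, 3, 4, 5] c=[0]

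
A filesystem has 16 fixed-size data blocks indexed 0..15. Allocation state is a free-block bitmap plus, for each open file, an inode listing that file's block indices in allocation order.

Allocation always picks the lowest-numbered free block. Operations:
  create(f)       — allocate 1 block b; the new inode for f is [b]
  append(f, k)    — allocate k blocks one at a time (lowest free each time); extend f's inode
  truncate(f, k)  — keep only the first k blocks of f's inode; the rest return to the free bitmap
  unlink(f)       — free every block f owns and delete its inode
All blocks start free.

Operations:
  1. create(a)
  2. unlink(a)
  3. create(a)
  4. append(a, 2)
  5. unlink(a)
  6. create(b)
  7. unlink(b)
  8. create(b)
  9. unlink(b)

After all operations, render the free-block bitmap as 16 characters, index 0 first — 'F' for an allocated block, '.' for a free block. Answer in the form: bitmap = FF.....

create(a): bitmap=F............... | a=[0]
unlink(a): bitmap=................ | 
create(a): bitmap=F............... | a=[0]
append(a, 2): bitmap=FFF............. | a=[0, 1, 2]
unlink(a): bitmap=................ | 
create(b): bitmap=F............... | b=[0]
unlink(b): bitmap=................ | 
create(b): bitmap=F............... | b=[0]
unlink(b): bitmap=................ | 

bitmap = ................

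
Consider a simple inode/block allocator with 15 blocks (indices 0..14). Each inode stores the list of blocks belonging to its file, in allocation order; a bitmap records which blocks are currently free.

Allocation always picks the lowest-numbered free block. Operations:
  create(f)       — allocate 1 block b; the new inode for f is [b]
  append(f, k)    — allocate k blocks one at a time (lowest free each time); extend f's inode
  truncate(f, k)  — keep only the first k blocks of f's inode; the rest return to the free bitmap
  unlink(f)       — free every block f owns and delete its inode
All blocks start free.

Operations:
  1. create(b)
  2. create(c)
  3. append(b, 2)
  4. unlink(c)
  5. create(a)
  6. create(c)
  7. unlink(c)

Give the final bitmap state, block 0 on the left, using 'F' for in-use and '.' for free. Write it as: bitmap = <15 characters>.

after create(b) → b:[0]  free=[F..............]
after create(c) → b:[0], c:[1]  free=[FF.............]
after append(b, 2) → b:[0, 2, 3], c:[1]  free=[FFFF...........]
after unlink(c) → b:[0, 2, 3]  free=[F.FF...........]
after create(a) → a:[1], b:[0, 2, 3]  free=[FFFF...........]
after create(c) → a:[1], b:[0, 2, 3], c:[4]  free=[FFFFF..........]
after unlink(c) → a:[1], b:[0, 2, 3]  free=[FFFF...........]

bitmap = FFFF...........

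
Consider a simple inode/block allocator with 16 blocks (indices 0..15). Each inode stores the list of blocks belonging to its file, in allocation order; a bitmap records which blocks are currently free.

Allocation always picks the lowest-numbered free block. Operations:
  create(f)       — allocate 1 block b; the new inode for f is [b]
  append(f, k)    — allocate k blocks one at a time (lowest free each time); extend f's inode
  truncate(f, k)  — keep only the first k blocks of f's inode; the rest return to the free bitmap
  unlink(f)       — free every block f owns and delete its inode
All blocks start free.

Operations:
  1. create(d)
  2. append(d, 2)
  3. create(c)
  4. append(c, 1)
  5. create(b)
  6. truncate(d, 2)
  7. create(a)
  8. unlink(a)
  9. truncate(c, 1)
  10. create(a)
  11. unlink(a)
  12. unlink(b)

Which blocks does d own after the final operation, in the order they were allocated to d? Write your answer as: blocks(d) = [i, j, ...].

blocks(d) = [0, 1]

  1. create(d)  ⇒  F...............  {d→[0]}
  2. append(d, 2)  ⇒  FFF.............  {d→[0, 1, 2]}
  3. create(c)  ⇒  FFFF............  {c→[3]; d→[0, 1, 2]}
  4. append(c, 1)  ⇒  FFFFF...........  {c→[3, 4]; d→[0, 1, 2]}
  5. create(b)  ⇒  FFFFFF..........  {b→[5]; c→[3, 4]; d→[0, 1, 2]}
  6. truncate(d, 2)  ⇒  FF.FFF..........  {b→[5]; c→[3, 4]; d→[0, 1]}
  7. create(a)  ⇒  FFFFFF..........  {a→[2]; b→[5]; c→[3, 4]; d→[0, 1]}
  8. unlink(a)  ⇒  FF.FFF..........  {b→[5]; c→[3, 4]; d→[0, 1]}
  9. truncate(c, 1)  ⇒  FF.F.F..........  {b→[5]; c→[3]; d→[0, 1]}
  10. create(a)  ⇒  FFFF.F..........  {a→[2]; b→[5]; c→[3]; d→[0, 1]}
  11. unlink(a)  ⇒  FF.F.F..........  {b→[5]; c→[3]; d→[0, 1]}
  12. unlink(b)  ⇒  FF.F............  {c→[3]; d→[0, 1]}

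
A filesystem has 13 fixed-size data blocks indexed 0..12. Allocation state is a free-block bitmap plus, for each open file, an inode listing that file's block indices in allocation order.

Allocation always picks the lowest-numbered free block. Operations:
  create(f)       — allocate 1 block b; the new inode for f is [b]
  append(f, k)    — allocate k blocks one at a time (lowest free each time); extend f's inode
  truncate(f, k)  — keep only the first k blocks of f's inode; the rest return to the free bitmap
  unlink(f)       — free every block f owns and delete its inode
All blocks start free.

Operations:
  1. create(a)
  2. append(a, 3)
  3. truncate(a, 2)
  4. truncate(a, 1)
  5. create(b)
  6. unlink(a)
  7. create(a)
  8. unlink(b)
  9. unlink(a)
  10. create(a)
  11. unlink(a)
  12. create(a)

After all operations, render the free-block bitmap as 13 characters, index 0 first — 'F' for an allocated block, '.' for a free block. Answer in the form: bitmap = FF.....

bitmap = F............

after create(a) → a:[0]  free=[F............]
after append(a, 3) → a:[0, 1, 2, 3]  free=[FFFF.........]
after truncate(a, 2) → a:[0, 1]  free=[FF...........]
after truncate(a, 1) → a:[0]  free=[F............]
after create(b) → a:[0], b:[1]  free=[FF...........]
after unlink(a) → b:[1]  free=[.F...........]
after create(a) → a:[0], b:[1]  free=[FF...........]
after unlink(b) → a:[0]  free=[F............]
after unlink(a) →   free=[.............]
after create(a) → a:[0]  free=[F............]
after unlink(a) →   free=[.............]
after create(a) → a:[0]  free=[F............]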